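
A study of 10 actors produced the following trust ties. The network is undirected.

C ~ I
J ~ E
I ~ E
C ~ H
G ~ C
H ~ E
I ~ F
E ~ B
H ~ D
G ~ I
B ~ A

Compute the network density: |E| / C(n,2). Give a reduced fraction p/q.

There are 11 edges and 10 nodes, so the maximum possible is C(10,2) = 45.
Density = 11/45.

11/45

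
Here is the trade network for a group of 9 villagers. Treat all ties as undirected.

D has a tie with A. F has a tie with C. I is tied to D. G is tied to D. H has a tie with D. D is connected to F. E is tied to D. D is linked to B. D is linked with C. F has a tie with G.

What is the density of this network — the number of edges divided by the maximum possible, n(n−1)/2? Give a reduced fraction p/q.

5/18

There are 10 edges and 9 nodes, so the maximum possible is C(9,2) = 36.
Density = 10/36 = 5/18.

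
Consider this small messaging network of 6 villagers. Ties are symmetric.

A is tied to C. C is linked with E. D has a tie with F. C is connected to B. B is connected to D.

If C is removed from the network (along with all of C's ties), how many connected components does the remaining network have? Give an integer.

Without C, the remaining ties split the others into: {B, D, F}; {A}; {E}.
That's 3 separate components.

3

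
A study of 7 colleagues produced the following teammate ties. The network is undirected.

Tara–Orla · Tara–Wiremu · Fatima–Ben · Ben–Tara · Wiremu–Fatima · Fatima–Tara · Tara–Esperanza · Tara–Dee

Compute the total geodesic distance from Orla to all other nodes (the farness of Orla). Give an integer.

11

Distances from Orla: Ben:2, Dee:2, Esperanza:2, Fatima:2, Tara:1, Wiremu:2.
Sum = 2 + 2 + 2 + 2 + 1 + 2 = 11.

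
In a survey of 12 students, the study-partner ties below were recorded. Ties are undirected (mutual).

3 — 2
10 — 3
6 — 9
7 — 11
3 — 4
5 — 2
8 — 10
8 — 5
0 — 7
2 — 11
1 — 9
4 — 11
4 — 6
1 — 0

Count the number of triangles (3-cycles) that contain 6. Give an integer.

0

6's neighbors are 4 and 9, but none of them are tied to each other, so no triangle contains 6.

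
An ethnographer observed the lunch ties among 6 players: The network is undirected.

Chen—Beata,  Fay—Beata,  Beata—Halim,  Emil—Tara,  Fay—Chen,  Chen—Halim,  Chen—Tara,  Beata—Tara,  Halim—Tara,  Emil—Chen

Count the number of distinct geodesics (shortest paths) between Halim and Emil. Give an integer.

2

The shortest distance is 2. The length-2 paths are: Halim–Tara–Emil; Halim–Chen–Emil.
That gives 2 distinct shortest paths.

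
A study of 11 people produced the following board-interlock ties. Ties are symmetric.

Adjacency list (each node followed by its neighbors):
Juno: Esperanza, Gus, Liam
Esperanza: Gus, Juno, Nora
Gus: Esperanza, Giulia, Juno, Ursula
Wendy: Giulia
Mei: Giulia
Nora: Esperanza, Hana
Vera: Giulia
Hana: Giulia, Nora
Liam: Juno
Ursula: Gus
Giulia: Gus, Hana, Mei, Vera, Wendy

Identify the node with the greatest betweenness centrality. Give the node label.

Unnormalized betweenness of each node: Esperanza:5, Giulia:27, Gus:22, Hana:4, Juno:9, Liam:0, Mei:0, Nora:2, Ursula:0, Vera:0, Wendy:0.
Giulia has the largest value, 27, making it the main broker — the node through which the most shortest paths run.

Giulia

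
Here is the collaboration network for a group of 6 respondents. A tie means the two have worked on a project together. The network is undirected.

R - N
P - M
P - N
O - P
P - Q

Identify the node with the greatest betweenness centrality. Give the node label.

Unnormalized betweenness of each node: M:0, N:4, O:0, P:9, Q:0, R:0.
P has the largest value, 9, making it the main broker — the node through which the most shortest paths run.

P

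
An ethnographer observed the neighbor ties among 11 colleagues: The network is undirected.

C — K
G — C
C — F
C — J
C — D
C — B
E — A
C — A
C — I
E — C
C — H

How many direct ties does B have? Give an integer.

B is directly tied to C. That is 1 neighbor, so the degree of B is 1.

1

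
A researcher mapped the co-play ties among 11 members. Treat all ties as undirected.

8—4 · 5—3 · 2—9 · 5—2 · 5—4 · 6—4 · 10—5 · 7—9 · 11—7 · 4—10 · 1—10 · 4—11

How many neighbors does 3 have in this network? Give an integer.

1

3 is directly tied to 5. That is 1 neighbor, so the degree of 3 is 1.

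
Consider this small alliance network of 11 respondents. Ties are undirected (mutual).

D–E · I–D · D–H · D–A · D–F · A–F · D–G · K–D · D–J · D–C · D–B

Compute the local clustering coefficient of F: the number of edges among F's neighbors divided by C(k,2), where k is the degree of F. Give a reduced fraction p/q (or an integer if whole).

F's neighbors: A and D (k = 2).
Possible neighbor pairs: C(2,2) = 1. Edges among them: A–D → e = 1.
Clustering(F) = 1/1.

1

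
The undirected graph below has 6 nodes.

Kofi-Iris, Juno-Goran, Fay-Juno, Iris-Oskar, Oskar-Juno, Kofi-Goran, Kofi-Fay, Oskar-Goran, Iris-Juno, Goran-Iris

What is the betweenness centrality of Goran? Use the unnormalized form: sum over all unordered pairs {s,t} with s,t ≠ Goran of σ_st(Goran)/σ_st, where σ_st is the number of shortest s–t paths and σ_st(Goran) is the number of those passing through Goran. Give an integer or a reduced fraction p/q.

Pairs whose geodesics pass through Goran — Kofi–Oskar: 1/2; Kofi–Juno: 1/3.
All other pairs contribute 0.
Summing the contributions gives betweenness(Goran) = 5/6.

5/6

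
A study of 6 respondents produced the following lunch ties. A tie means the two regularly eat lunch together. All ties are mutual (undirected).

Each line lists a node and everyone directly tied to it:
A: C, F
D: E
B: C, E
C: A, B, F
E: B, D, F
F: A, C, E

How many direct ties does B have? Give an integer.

2

B is directly tied to C and E. That is 2 neighbors, so the degree of B is 2.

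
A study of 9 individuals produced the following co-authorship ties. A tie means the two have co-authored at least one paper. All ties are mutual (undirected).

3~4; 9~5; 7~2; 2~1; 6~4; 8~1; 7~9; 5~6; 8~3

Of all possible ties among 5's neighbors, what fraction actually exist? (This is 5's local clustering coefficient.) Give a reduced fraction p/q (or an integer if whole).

0

5's neighbors: 6 and 9 (k = 2).
Possible neighbor pairs: C(2,2) = 1. Edges among them: none → e = 0.
Clustering(5) = 0/1.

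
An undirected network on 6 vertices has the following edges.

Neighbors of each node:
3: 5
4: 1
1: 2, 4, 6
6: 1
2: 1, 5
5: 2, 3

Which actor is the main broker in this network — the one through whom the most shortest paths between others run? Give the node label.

Unnormalized betweenness of each node: 1:7, 2:6, 3:0, 4:0, 5:4, 6:0.
1 has the largest value, 7, making it the main broker — the node through which the most shortest paths run.

1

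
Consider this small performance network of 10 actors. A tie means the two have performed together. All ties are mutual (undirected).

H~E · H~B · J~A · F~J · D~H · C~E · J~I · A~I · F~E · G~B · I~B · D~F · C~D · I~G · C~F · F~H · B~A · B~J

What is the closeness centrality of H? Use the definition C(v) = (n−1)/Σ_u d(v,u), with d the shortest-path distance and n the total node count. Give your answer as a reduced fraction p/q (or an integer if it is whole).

Distances from H: A:2, B:1, C:2, D:1, E:1, F:1, G:2, I:2, J:2. Sum = 14.
n = 10, so closeness = 9/14.

9/14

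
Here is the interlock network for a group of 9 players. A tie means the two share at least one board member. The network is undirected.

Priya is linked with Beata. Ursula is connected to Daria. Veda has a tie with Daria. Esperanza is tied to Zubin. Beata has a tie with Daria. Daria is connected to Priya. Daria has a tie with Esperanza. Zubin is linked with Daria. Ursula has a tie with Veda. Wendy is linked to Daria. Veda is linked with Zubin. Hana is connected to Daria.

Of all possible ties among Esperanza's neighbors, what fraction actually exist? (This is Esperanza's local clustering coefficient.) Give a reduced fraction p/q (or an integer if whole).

Esperanza's neighbors: Daria and Zubin (k = 2).
Possible neighbor pairs: C(2,2) = 1. Edges among them: Daria–Zubin → e = 1.
Clustering(Esperanza) = 1/1.

1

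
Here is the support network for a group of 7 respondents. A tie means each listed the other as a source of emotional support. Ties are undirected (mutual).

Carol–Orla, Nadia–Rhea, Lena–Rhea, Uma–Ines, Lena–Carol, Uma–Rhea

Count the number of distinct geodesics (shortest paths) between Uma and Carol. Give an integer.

The shortest distance is 3, and the only length-3 path is Uma–Rhea–Lena–Carol. So there is exactly 1 shortest path.

1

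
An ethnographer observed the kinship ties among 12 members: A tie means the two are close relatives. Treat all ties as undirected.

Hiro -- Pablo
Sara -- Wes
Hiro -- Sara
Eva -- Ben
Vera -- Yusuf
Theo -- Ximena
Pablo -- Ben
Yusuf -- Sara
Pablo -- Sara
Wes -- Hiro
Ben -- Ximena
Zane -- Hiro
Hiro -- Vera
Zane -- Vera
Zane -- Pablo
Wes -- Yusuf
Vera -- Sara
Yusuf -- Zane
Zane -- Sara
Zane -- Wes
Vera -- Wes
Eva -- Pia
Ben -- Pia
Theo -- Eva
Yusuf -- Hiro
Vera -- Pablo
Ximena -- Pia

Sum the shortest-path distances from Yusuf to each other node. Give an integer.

27

Distances from Yusuf: Ben:3, Eva:4, Hiro:1, Pablo:2, Pia:4, Sara:1, Theo:5, Vera:1, Wes:1, Ximena:4, Zane:1.
Sum = 3 + 4 + 1 + 2 + 4 + 1 + 5 + 1 + 1 + 4 + 1 = 27.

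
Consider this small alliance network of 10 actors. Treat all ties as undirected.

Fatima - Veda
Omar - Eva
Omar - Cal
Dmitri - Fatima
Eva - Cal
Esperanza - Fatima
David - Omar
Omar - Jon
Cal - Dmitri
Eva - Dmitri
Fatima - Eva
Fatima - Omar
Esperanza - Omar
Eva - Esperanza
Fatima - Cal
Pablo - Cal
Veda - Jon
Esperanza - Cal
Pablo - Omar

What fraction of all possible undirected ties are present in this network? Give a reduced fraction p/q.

19/45

There are 19 edges and 10 nodes, so the maximum possible is C(10,2) = 45.
Density = 19/45.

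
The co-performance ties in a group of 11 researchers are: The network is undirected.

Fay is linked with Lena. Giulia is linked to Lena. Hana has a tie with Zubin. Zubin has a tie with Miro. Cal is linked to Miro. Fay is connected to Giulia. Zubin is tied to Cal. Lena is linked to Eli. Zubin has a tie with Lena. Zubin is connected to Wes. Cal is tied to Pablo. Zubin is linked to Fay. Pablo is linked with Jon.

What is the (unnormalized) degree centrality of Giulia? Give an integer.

Giulia is directly tied to Fay and Lena. That is 2 neighbors, so the degree of Giulia is 2.

2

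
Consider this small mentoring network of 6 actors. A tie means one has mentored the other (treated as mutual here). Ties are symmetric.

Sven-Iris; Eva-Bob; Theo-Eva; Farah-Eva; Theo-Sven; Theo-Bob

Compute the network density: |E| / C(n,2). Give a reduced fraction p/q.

There are 6 edges and 6 nodes, so the maximum possible is C(6,2) = 15.
Density = 6/15 = 2/5.

2/5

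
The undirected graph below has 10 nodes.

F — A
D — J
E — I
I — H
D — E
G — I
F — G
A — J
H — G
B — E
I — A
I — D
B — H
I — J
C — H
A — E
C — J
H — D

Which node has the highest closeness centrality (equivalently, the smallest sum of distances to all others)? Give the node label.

I

Farness (sum of distances to all others) for each node — A:14, B:18, C:18, D:15, E:15, F:19, G:15, H:13, I:12, J:15.
The smallest farness is 12, for I, so I has the highest closeness.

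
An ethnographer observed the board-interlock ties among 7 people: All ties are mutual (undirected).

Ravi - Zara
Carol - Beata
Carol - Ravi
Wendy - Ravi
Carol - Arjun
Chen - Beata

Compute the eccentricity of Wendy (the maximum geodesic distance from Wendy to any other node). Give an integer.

Distances from Wendy: Arjun:3, Beata:3, Carol:2, Chen:4, Ravi:1, Zara:2.
The largest is 4 (to Chen), so the eccentricity of Wendy is 4.

4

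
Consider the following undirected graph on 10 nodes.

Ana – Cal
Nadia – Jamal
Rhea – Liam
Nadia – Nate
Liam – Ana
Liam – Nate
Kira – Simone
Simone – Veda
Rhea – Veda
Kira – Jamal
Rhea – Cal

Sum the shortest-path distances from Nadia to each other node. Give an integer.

23

Distances from Nadia: Ana:3, Cal:4, Jamal:1, Kira:2, Liam:2, Nate:1, Rhea:3, Simone:3, Veda:4.
Sum = 3 + 4 + 1 + 2 + 2 + 1 + 3 + 3 + 4 = 23.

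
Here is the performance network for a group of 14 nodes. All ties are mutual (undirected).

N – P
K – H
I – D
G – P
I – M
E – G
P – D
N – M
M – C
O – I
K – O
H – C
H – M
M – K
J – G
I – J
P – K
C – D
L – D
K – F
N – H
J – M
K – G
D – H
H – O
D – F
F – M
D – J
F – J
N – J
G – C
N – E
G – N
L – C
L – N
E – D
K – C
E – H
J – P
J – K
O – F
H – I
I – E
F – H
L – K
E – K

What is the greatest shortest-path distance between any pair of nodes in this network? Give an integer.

Eccentricity of each node (its greatest distance to any other): C:2, D:2, E:2, F:2, G:2, H:2, I:2, J:2, K:2, L:2, M:2, N:2, O:2, P:2.
The maximum eccentricity is 2, realized for instance by the pair P–F via P – D – F. So the diameter is 2.

2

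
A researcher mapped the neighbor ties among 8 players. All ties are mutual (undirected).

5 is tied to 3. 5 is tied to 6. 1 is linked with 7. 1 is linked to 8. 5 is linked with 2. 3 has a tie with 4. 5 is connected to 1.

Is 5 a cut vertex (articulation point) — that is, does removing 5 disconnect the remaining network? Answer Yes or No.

Yes

Removing 5 leaves {2} with no path to {1, 7, and 8}, so the network splits into 4 components. 5 is a cut vertex.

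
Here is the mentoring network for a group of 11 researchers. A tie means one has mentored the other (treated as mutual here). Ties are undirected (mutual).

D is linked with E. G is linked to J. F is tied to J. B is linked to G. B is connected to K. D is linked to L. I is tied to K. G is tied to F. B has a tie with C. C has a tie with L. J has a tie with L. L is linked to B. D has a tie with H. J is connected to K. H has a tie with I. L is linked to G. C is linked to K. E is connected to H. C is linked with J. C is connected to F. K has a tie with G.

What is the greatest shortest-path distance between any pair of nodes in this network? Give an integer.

4

Eccentricity of each node (its greatest distance to any other): B:3, C:3, D:3, E:4, F:4, G:3, H:4, I:3, J:3, K:3, L:3.
The maximum eccentricity is 4, realized for instance by the pair F–E via F – J – L – D – E. So the diameter is 4.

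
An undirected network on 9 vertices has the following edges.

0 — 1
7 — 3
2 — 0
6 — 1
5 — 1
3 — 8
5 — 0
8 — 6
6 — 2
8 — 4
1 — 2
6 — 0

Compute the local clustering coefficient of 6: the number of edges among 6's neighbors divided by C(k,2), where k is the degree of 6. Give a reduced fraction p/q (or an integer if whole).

1/2

6's neighbors: 0, 1, 2, and 8 (k = 4).
Possible neighbor pairs: C(4,2) = 6. Edges among them: 0–1, 0–2, 1–2 → e = 3.
Clustering(6) = 3/6 = 1/2.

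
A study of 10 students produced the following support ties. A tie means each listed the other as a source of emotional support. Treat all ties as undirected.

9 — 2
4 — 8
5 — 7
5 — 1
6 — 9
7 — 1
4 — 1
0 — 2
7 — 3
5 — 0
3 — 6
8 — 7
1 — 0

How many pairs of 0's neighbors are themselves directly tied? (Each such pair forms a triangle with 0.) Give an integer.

1

0's neighbors: 1, 2, and 5.
Neighbor pairs that are themselves tied: 0–1–5. Each forms one triangle with 0, for 1 in total.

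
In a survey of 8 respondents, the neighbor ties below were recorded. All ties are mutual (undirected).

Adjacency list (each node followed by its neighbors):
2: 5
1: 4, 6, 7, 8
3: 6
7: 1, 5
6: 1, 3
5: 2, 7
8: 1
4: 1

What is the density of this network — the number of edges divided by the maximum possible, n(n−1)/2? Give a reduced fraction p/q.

There are 7 edges and 8 nodes, so the maximum possible is C(8,2) = 28.
Density = 7/28 = 1/4.

1/4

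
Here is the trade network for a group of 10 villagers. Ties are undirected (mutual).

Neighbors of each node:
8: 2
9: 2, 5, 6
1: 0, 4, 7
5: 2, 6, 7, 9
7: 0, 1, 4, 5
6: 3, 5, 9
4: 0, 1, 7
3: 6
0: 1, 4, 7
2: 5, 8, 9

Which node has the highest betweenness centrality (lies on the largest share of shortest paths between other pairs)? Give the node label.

Unnormalized betweenness of each node: 0:0, 1:0, 2:8, 3:0, 4:0, 5:22, 6:8, 7:18, 8:0, 9:2.
5 has the largest value, 22, making it the main broker — the node through which the most shortest paths run.

5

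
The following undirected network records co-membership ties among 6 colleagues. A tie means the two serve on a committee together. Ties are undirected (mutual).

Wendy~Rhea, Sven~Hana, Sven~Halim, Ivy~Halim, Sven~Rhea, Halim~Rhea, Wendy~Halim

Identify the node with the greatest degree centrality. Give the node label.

Degrees — Halim:4, Hana:1, Ivy:1, Rhea:3, Sven:3, Wendy:2.
The maximum is 4, attained only by Halim.

Halim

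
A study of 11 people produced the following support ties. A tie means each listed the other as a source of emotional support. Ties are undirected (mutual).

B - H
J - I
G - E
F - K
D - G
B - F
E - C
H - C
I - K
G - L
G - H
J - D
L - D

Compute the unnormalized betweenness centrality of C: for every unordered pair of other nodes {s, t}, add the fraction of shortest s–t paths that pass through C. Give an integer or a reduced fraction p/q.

11/6

Pairs whose geodesics pass through C — H–E: 1/2; B–E: 1/2; F–E: 1/2; K–E: 1/3.
All other pairs contribute 0.
Summing the contributions gives betweenness(C) = 11/6.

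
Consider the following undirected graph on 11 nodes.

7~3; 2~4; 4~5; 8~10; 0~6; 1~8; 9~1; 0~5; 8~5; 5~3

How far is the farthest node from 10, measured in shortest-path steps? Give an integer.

Distances from 10: 0:3, 1:2, 2:4, 3:3, 4:3, 5:2, 6:4, 7:4, 8:1, 9:3.
The largest is 4 (to 2, 7, and 6), so the eccentricity of 10 is 4.

4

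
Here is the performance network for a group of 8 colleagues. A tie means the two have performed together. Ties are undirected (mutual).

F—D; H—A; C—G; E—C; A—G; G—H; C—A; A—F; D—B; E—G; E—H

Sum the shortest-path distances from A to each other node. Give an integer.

11

Distances from A: B:3, C:1, D:2, E:2, F:1, G:1, H:1.
Sum = 3 + 1 + 2 + 2 + 1 + 1 + 1 = 11.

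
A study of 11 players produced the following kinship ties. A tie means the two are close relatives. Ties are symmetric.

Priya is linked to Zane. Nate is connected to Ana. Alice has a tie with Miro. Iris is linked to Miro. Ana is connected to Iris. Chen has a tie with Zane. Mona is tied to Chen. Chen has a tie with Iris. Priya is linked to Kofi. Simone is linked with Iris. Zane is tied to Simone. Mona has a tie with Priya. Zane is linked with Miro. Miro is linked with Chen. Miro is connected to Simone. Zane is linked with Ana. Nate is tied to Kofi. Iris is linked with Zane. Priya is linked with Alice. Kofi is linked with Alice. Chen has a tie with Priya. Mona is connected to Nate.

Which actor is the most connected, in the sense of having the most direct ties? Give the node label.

Zane

Degrees — Alice:3, Ana:3, Chen:5, Iris:5, Kofi:3, Miro:5, Mona:3, Nate:3, Priya:5, Simone:3, Zane:6.
The maximum is 6, attained only by Zane.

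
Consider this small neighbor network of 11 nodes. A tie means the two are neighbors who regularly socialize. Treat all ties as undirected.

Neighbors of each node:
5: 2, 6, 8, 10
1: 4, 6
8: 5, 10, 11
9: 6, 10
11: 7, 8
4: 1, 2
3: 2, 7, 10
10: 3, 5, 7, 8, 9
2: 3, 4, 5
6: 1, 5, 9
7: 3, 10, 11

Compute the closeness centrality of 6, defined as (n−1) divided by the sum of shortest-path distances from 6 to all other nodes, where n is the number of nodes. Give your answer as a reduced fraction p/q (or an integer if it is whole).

Distances from 6: 1:1, 2:2, 3:3, 4:2, 5:1, 7:3, 8:2, 9:1, 10:2, 11:3. Sum = 20.
n = 11, so closeness = 10/20 = 1/2.

1/2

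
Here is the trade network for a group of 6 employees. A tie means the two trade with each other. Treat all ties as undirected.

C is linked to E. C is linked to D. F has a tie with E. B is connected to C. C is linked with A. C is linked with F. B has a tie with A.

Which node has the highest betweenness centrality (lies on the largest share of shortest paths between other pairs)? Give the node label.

C

Unnormalized betweenness of each node: A:0, B:0, C:8, D:0, E:0, F:0.
C has the largest value, 8, making it the main broker — the node through which the most shortest paths run.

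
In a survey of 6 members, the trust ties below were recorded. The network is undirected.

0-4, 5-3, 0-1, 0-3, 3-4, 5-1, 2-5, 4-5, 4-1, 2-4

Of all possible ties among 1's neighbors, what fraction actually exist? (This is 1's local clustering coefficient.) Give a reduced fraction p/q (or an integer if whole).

1's neighbors: 0, 4, and 5 (k = 3).
Possible neighbor pairs: C(3,2) = 3. Edges among them: 0–4, 4–5 → e = 2.
Clustering(1) = 2/3.

2/3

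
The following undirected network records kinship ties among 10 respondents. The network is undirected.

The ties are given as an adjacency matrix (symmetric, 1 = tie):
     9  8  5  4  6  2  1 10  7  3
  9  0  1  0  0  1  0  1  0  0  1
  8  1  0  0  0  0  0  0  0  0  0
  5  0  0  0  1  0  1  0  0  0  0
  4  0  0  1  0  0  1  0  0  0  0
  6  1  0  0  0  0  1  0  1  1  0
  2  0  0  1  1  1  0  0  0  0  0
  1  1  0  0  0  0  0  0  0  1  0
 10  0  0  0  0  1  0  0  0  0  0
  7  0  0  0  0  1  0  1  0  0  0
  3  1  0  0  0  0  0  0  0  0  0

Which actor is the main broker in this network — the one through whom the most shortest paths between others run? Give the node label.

Unnormalized betweenness of each node: 1:3/2, 2:14, 3:0, 4:0, 5:0, 6:49/2, 7:5/2, 8:0, 9:35/2, 10:0.
6 has the largest value, 49/2, making it the main broker — the node through which the most shortest paths run.

6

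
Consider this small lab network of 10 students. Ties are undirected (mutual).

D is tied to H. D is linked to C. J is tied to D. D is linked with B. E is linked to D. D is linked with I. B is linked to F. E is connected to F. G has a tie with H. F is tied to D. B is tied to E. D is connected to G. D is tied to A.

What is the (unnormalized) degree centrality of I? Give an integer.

I is directly tied to D. That is 1 neighbor, so the degree of I is 1.

1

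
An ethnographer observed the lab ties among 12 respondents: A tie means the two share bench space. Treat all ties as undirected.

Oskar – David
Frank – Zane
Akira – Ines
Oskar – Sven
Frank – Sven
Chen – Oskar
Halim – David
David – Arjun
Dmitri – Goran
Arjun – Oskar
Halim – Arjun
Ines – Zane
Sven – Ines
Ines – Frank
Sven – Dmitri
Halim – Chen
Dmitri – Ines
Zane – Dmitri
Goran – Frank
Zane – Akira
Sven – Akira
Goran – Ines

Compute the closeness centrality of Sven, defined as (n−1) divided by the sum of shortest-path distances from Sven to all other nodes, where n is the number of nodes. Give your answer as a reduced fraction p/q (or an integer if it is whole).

11/18

Distances from Sven: Akira:1, Arjun:2, Chen:2, David:2, Dmitri:1, Frank:1, Goran:2, Halim:3, Ines:1, Oskar:1, Zane:2. Sum = 18.
n = 12, so closeness = 11/18.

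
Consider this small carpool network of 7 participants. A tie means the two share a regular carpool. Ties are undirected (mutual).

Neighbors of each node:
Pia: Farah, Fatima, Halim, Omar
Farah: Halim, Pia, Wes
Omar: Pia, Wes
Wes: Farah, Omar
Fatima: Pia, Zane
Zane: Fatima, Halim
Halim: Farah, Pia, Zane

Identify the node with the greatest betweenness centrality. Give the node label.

Pia

Unnormalized betweenness of each node: Farah:3, Fatima:1, Halim:3, Omar:1, Pia:6, Wes:1/2, Zane:1/2.
Pia has the largest value, 6, making it the main broker — the node through which the most shortest paths run.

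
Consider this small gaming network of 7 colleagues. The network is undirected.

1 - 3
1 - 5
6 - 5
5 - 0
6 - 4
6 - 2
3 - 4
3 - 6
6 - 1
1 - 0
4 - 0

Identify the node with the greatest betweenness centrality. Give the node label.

Unnormalized betweenness of each node: 0:5/6, 1:5/3, 2:0, 3:1/3, 4:7/6, 5:2/3, 6:19/3.
6 has the largest value, 19/3, making it the main broker — the node through which the most shortest paths run.

6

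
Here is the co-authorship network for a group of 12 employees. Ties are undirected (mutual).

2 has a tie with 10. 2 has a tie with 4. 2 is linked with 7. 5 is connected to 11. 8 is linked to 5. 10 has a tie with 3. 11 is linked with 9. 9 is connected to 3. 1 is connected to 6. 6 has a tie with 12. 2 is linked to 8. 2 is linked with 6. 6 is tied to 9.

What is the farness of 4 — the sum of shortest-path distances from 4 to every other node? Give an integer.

28

Distances from 4: 1:3, 2:1, 3:3, 5:3, 6:2, 7:2, 8:2, 9:3, 10:2, 11:4, 12:3.
Sum = 3 + 1 + 3 + 3 + 2 + 2 + 2 + 3 + 2 + 4 + 3 = 28.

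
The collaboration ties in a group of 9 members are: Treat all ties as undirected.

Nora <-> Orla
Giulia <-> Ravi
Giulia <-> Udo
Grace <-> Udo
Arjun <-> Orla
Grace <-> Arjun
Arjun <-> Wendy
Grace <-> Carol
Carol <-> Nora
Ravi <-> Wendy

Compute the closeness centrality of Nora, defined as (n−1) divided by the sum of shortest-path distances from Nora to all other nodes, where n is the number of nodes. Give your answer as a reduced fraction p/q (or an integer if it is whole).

2/5

Distances from Nora: Arjun:2, Carol:1, Giulia:4, Grace:2, Orla:1, Ravi:4, Udo:3, Wendy:3. Sum = 20.
n = 9, so closeness = 8/20 = 2/5.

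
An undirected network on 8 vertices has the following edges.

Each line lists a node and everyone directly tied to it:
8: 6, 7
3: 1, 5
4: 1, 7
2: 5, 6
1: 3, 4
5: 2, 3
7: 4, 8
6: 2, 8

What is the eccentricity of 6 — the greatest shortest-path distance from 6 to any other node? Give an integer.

4

Distances from 6: 1:4, 2:1, 3:3, 4:3, 5:2, 7:2, 8:1.
The largest is 4 (to 1), so the eccentricity of 6 is 4.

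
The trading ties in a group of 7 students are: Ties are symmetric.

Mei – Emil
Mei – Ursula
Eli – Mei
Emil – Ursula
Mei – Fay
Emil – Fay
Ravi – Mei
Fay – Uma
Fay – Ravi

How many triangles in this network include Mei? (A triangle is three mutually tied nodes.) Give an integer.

Mei's neighbors: Eli, Emil, Fay, Ravi, and Ursula.
Neighbor pairs that are themselves tied: Mei–Emil–Fay; Mei–Emil–Ursula; Mei–Fay–Ravi. Each forms one triangle with Mei, for 3 in total.

3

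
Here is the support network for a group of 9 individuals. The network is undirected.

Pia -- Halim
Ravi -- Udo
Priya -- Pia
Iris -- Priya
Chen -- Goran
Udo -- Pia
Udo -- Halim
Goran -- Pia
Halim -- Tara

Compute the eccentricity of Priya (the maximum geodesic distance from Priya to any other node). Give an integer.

Distances from Priya: Chen:3, Goran:2, Halim:2, Iris:1, Pia:1, Ravi:3, Tara:3, Udo:2.
The largest is 3 (to Chen, Tara, and Ravi), so the eccentricity of Priya is 3.

3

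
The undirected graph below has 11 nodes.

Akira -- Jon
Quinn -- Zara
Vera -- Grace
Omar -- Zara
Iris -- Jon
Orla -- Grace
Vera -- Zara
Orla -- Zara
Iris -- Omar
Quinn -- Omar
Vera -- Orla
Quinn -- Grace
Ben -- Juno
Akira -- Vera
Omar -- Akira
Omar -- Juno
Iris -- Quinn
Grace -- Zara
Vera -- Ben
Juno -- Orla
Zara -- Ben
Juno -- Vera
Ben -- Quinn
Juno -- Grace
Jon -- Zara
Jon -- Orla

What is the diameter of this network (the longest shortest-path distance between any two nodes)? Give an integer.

Eccentricity of each node (its greatest distance to any other): Akira:2, Ben:2, Grace:2, Iris:3, Jon:2, Juno:2, Omar:2, Orla:2, Quinn:2, Vera:3, Zara:2.
The maximum eccentricity is 3, realized for instance by the pair Vera–Iris via Vera – Zara – Omar – Iris. So the diameter is 3.

3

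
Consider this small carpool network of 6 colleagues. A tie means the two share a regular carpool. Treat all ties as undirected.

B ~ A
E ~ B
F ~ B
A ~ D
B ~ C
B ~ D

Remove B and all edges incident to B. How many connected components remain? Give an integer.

4

Without B, the remaining ties split the others into: {F}; {C}; {E}; {A, D}.
That's 4 separate components.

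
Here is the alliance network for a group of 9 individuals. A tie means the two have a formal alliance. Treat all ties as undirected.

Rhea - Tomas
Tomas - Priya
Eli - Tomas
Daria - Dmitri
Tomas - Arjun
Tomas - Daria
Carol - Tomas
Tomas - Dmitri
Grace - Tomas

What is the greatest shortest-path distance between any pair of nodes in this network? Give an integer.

2

Eccentricity of each node (its greatest distance to any other): Arjun:2, Carol:2, Daria:2, Dmitri:2, Eli:2, Grace:2, Priya:2, Rhea:2, Tomas:1.
The maximum eccentricity is 2, realized for instance by the pair Rhea–Dmitri via Rhea – Tomas – Dmitri. So the diameter is 2.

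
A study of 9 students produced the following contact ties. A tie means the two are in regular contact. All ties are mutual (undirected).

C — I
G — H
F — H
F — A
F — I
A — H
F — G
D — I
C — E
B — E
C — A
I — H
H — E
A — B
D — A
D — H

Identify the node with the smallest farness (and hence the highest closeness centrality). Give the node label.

Farness (sum of distances to all others) for each node — A:11, B:16, C:14, D:13, E:13, F:12, G:16, H:10, I:13.
The smallest farness is 10, for H, so H has the highest closeness.

H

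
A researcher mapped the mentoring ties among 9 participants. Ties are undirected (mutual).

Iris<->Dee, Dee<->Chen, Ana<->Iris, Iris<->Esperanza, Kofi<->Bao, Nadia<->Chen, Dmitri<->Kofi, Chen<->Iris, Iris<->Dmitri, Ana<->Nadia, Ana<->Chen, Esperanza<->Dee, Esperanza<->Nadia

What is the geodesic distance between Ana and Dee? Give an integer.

2

One shortest route is Ana – Chen – Dee, which uses 2 edges, and Ana and Dee are not directly tied, so nothing shorter exists. So d(Ana,Dee) = 2.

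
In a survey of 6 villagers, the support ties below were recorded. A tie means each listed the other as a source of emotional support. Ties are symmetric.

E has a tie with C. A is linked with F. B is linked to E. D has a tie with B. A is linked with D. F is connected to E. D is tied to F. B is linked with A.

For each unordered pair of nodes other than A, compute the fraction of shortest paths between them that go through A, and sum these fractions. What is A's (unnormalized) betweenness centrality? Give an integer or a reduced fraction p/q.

1/3

Pairs whose geodesics pass through A — F–B: 1/3.
All other pairs contribute 0.
Summing the contributions gives betweenness(A) = 1/3.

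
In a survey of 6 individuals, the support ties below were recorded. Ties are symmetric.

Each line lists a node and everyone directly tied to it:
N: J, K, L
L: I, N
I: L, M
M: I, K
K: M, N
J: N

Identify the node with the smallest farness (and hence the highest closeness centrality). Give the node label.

Farness (sum of distances to all others) for each node — I:9, J:11, K:8, L:8, M:9, N:7.
The smallest farness is 7, for N, so N has the highest closeness.

N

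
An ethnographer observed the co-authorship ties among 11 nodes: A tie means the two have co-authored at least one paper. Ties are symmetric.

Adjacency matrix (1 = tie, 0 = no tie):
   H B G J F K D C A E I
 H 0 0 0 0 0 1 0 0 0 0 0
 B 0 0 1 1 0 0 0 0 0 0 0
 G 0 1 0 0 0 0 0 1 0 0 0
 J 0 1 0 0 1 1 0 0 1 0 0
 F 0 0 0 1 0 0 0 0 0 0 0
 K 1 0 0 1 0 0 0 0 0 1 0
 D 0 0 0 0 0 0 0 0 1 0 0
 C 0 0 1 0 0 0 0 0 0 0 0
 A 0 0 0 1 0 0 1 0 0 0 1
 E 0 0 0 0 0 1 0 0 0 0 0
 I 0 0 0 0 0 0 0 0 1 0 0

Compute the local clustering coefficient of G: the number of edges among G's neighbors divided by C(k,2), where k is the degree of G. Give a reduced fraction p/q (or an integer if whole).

G's neighbors: B and C (k = 2).
Possible neighbor pairs: C(2,2) = 1. Edges among them: none → e = 0.
Clustering(G) = 0/1.

0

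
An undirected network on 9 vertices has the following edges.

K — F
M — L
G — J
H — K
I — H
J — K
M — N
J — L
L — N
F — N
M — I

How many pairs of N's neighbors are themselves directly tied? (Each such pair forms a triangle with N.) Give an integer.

1

N's neighbors: F, L, and M.
Neighbor pairs that are themselves tied: N–L–M. Each forms one triangle with N, for 1 in total.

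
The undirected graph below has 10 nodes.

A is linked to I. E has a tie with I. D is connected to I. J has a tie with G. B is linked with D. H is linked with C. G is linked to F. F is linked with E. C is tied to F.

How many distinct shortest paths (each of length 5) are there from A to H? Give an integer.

1

The shortest distance is 5, and the only length-5 path is A–I–E–F–C–H. So there is exactly 1 shortest path.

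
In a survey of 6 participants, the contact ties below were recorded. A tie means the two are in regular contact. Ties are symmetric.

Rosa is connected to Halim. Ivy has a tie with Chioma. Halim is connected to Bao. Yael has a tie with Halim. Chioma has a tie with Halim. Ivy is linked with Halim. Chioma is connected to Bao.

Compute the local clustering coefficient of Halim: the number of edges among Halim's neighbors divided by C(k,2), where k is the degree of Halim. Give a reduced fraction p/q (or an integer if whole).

Halim's neighbors: Bao, Chioma, Ivy, Rosa, and Yael (k = 5).
Possible neighbor pairs: C(5,2) = 10. Edges among them: Bao–Chioma, Chioma–Ivy → e = 2.
Clustering(Halim) = 2/10 = 1/5.

1/5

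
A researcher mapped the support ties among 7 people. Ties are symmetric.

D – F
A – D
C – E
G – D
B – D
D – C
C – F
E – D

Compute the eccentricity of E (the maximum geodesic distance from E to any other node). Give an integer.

Distances from E: A:2, B:2, C:1, D:1, F:2, G:2.
The largest is 2 (to A, F, B, and G), so the eccentricity of E is 2.

2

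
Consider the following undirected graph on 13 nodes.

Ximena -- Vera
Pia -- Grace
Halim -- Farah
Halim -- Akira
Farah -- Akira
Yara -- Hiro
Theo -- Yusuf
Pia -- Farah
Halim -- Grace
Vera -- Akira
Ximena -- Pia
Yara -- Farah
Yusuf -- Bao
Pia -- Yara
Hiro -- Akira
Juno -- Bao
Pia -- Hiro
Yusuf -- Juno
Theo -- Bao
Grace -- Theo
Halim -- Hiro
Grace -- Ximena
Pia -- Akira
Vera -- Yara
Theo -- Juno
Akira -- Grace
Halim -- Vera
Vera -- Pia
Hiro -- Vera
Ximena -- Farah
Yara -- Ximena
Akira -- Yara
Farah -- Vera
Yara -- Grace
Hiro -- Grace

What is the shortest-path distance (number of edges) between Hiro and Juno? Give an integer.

3

One shortest route is Hiro – Grace – Theo – Juno, which uses 3 edges, and at distance 2 from Hiro we only reach {Farah, Theo, Ximena}, which does not include Juno. So d(Hiro,Juno) = 3.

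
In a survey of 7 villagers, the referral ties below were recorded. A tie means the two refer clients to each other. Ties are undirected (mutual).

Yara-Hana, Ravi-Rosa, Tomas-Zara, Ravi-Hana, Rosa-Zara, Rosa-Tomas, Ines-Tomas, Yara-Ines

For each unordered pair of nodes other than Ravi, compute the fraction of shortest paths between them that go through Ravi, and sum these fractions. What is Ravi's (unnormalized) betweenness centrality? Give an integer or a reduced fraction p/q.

Pairs whose geodesics pass through Ravi — Yara–Rosa: 1/2; Hana–Rosa: 1; Hana–Zara: 1; Hana–Tomas: 1/2.
All other pairs contribute 0.
Summing the contributions gives betweenness(Ravi) = 3.

3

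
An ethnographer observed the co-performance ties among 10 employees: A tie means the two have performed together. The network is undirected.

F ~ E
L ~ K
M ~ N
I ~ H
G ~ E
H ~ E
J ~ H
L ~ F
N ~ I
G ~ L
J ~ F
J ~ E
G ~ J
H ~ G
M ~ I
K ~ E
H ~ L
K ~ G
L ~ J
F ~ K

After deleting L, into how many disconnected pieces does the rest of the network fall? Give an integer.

1

L's neighbors (F, G, H, J, and K) remain reachable from one another through other ties, so the rest of the network stays in one piece.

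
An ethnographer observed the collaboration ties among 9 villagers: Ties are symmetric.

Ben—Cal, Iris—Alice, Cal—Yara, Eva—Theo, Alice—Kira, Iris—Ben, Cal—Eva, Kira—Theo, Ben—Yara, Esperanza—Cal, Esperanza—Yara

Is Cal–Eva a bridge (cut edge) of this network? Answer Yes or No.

No

Even without that edge, Cal still reaches Eva via Cal – Ben – Iris – Alice – Kira – Theo – Eva, so the network stays connected. Not a bridge.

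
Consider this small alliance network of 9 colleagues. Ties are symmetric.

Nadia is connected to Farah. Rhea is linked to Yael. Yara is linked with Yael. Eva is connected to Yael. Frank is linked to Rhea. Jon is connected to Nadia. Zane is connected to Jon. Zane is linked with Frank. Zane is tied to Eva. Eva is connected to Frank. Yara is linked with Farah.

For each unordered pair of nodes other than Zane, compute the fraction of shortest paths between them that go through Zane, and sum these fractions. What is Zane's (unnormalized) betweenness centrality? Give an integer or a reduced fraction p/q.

41/6

Pairs whose geodesics pass through Zane — Jon–Yael: 1; Jon–Rhea: 1; Jon–Frank: 1; Jon–Eva: 1; Nadia–Rhea: 1/2; Nadia–Frank: 1; Nadia–Eva: 1; Farah–Frank: 1/3.
All other pairs contribute 0.
Summing the contributions gives betweenness(Zane) = 41/6.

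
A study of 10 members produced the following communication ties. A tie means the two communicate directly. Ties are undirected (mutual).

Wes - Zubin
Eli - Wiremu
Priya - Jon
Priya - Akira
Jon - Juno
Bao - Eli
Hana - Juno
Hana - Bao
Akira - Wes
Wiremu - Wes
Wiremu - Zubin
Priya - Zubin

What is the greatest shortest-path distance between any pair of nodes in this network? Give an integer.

4

Eccentricity of each node (its greatest distance to any other): Akira:4, Bao:4, Eli:4, Hana:4, Jon:4, Juno:4, Priya:4, Wes:4, Wiremu:4, Zubin:4.
The maximum eccentricity is 4, realized for instance by the pair Eli–Jon via Eli – Wiremu – Zubin – Priya – Jon. So the diameter is 4.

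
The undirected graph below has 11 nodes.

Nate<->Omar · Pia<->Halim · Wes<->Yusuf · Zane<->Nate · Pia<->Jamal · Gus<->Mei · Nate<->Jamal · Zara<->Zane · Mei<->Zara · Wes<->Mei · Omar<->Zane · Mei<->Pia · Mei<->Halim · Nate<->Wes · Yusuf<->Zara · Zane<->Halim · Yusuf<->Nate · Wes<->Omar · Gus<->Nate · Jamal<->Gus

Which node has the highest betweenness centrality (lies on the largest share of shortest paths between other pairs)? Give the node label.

Nate

Unnormalized betweenness of each node: Gus:5/4, Halim:11/6, Jamal:13/6, Mei:9, Nate:125/12, Omar:1/2, Pia:7/4, Wes:41/12, Yusuf:5/4, Zane:61/12, Zara:7/3.
Nate has the largest value, 125/12, making it the main broker — the node through which the most shortest paths run.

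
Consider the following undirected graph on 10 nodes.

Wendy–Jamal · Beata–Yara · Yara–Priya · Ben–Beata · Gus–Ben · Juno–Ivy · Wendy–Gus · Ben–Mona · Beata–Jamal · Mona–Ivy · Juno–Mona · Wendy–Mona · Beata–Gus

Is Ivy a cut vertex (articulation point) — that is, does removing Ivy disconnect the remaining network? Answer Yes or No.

No

Even without Ivy, every remaining node can still reach every other (the residual graph is connected), so Ivy is not a cut vertex.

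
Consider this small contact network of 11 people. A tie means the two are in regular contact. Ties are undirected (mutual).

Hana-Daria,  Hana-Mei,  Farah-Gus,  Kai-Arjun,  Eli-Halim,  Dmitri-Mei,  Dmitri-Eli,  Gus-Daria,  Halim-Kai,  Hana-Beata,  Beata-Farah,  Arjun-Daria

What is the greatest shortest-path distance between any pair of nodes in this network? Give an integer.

5

Eccentricity of each node (its greatest distance to any other): Arjun:4, Beata:5, Daria:4, Dmitri:4, Eli:5, Farah:5, Gus:5, Halim:5, Hana:4, Kai:4, Mei:4.
The maximum eccentricity is 5, realized for instance by the pair Eli–Gus via Eli – Dmitri – Mei – Hana – Daria – Gus. So the diameter is 5.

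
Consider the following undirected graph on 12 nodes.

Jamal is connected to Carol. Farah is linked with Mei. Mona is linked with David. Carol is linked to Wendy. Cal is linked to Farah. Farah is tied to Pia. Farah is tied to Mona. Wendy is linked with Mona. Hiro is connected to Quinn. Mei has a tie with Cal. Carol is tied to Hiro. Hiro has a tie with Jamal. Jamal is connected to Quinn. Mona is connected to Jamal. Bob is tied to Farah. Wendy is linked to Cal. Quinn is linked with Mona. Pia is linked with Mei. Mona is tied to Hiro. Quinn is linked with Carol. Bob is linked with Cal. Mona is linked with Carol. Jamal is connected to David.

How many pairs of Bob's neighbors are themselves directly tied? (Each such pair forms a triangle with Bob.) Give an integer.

1

Bob's neighbors: Cal and Farah.
Neighbor pairs that are themselves tied: Bob–Cal–Farah. Each forms one triangle with Bob, for 1 in total.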